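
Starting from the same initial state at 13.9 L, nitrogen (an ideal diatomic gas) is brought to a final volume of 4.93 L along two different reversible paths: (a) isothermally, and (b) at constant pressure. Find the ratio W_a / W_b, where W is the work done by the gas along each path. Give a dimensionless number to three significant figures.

Path (a) isothermal: W = P₁V₁ ln(V₂/V₁) → W_a/(P₁V₁) = -1.037.
Path (b) isobaric: W = P₁(V₂ − V₁) → W_b/(P₁V₁) = -0.6453.
W_a / W_b = -1.037 / -0.6453 = 1.606.

W_a / W_b ≈ 1.61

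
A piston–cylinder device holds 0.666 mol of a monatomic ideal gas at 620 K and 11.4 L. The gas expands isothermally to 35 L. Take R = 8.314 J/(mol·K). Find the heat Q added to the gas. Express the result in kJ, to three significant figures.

Q ≈ 3.85 kJ

Isothermal ⇒ ΔU = 0, so Q = W = nRT ln(V₂/V₁).
Q = (0.666)(8.314)(620) ln(35/11.4) = 3433 × 1.122 = 3851 J.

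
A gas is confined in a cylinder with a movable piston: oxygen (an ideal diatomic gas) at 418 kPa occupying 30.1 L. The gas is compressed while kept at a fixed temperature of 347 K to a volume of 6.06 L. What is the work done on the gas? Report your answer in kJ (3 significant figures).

Isothermal: W = nRT ln(V₂/V₁) = P₁V₁ ln(V₂/V₁).
P₁V₁ = (418 kPa)(30.1 L) = 12582 J.
W = 12582 × ln(6.06/30.1) = 12582 × -1.603
W_by_gas = -20166 J; work on gas = −W_by = 20166 J.

W ≈ 20.2 kJ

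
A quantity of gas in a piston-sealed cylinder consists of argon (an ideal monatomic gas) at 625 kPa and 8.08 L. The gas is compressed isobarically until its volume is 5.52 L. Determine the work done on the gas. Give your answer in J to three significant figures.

W ≈ 1600 J

Isobaric: W = P ΔV.
W = (625 kPa)(5.52 − 8.08 L) = (625)(-2.56) = -1600 J.
Work on gas = −W_by = 1600 J.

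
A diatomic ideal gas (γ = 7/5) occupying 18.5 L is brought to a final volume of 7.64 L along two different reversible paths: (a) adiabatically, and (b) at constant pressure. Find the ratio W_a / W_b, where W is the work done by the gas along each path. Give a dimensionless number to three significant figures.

Path (a) adiabatic: W = P₁V₁(1 − (V₁/V₂)^(γ−1))/(γ−1) → W_a/(P₁V₁) = -1.061.
Path (b) isobaric: W = P₁(V₂ − V₁) → W_b/(P₁V₁) = -0.587.
W_a / W_b = -1.061 / -0.587 = 1.807.

W_a / W_b ≈ 1.81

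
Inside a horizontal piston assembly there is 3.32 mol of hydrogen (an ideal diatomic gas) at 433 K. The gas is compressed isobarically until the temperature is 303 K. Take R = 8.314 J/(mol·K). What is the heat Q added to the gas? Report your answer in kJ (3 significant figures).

Q ≈ -12.6 kJ

Isobaric: W = nRΔT = (3.32)(8.314)(-130) = -3588 J.
ΔU = nCᵥΔT with Cᵥ = 5R/2: ΔU = (3.32)(20.79)(-130) = -8971 J.
Q = ΔU + W = -8971 − 3588 = -12559 J.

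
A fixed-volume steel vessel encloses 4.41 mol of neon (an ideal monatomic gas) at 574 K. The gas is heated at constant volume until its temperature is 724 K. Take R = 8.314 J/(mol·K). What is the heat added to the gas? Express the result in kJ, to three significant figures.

Q ≈ 8.25 kJ

Constant volume ⇒ W = 0, so Q = ΔU = nCᵥΔT with Cᵥ = 3R/2 = 12.47 J/(mol·K).
ΔU = (4.41)(12.47)(724 − 574) = 8250 J.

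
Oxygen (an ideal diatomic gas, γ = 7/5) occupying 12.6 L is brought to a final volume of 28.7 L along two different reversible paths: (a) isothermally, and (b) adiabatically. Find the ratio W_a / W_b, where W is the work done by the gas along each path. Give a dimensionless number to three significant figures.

Path (a) isothermal: W = P₁V₁ ln(V₂/V₁) → W_a/(P₁V₁) = 0.8232.
Path (b) adiabatic: W = P₁V₁(1 − (V₁/V₂)^(γ−1))/(γ−1) → W_b/(P₁V₁) = 0.7014.
W_a / W_b = 0.8232 / 0.7014 = 1.174.

W_a / W_b ≈ 1.17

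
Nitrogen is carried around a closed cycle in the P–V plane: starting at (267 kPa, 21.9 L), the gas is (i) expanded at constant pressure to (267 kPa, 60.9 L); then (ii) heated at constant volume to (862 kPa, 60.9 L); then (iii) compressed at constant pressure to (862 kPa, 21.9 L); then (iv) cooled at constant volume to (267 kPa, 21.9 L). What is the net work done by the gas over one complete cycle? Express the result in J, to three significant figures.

Constant-volume legs do no work.
W(i) = (267)(60.9 − 21.9) = 10413 J; W(iii) = (862)(21.9 − 60.9) = -33618 J.
W_net = 10413 − 33618 = -23205 J (the counter-clockwise enclosed area).

W_net ≈ -23200 J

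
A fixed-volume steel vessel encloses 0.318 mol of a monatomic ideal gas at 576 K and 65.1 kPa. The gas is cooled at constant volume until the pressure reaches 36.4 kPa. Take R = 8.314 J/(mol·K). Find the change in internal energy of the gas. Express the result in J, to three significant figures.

ΔU ≈ -1010 J

Constant volume ⇒ W = 0, so Q = ΔU = nCᵥΔT with Cᵥ = 3R/2 = 12.47 J/(mol·K).
At constant V, T₂/T₁ = P₂/P₁ ⇒ ΔT = T₁(P₂/P₁ − 1) = 576·(36.4/65.1 − 1) = -253.9 K.
ΔU = (0.318)(12.47)(-253.9) = -1007 J.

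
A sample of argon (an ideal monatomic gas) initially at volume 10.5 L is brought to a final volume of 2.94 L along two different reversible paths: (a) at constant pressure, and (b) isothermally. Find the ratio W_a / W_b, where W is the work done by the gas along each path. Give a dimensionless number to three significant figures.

W_a / W_b ≈ 0.566

Path (a) isobaric: W = P₁(V₂ − V₁) → W_a/(P₁V₁) = -0.72.
Path (b) isothermal: W = P₁V₁ ln(V₂/V₁) → W_b/(P₁V₁) = -1.273.
W_a / W_b = -0.72 / -1.273 = 0.5656.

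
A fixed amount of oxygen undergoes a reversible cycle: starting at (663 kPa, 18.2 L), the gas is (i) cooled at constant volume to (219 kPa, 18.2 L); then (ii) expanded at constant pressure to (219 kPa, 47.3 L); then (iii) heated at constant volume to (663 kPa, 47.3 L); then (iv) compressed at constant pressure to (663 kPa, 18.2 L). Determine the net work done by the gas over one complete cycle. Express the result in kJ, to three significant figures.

Constant-volume legs do no work.
W(ii) = (219)(47.3 − 18.2) = 6373 J; W(iv) = (663)(18.2 − 47.3) = -19293 J.
W_net = 6373 − 19293 = -12920 J (the counter-clockwise enclosed area).

W_net ≈ -12.9 kJ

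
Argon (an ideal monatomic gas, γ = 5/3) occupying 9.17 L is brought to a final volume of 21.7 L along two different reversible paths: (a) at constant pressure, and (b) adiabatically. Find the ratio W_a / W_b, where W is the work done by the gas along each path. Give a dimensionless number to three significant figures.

Path (a) isobaric: W = P₁(V₂ − V₁) → W_a/(P₁V₁) = 1.366.
Path (b) adiabatic: W = P₁V₁(1 − (V₁/V₂)^(γ−1))/(γ−1) → W_b/(P₁V₁) = 0.6553.
W_a / W_b = 1.366 / 0.6553 = 2.085.

W_a / W_b ≈ 2.09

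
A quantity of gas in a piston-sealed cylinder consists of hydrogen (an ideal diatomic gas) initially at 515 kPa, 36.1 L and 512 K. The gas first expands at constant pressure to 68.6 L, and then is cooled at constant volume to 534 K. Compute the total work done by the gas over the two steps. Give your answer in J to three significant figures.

W_total ≈ 16700 J

Step 1 (isobaric): W = PΔV = (515 kPa)(68.6 − 36.1 L) = 16737 J.
Step 2 (isochoric): W = 0 (constant volume).
W_total = 16737 + 0 = 16737 J.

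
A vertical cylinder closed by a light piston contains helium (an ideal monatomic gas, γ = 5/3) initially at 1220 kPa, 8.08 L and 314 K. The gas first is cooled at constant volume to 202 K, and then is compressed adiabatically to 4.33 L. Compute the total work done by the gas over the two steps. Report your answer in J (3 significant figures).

Step 1 (isochoric): W = 0 (constant volume).
After step 1: P = 784.8 kPa (V unchanged).
Step 2 (adiabatic): W = (P₁V₁ − P₂V₂)/(γ−1) = (6342 − 9612)/0.667 = -4906 J.
W_total = 0 − 4906 = -4906 J.

W_total ≈ -4910 J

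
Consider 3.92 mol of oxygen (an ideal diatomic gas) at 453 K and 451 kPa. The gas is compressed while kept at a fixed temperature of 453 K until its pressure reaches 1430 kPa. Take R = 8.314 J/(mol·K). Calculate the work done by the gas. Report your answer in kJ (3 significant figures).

W ≈ -17.0 kJ

Isothermal process: W = nRT ln(V₂/V₁) = nRT ln(P₁/P₂).
W = (3.92)(8.314)(453) × ln(451/1430)
  = 14764 × ln(0.3154) = 14764 × -1.154
W_by_gas = -17037 J.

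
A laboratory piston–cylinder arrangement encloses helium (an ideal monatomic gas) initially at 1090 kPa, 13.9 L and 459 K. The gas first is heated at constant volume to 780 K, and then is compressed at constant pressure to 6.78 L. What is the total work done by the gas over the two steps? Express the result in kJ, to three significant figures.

Step 1 (isochoric): W = 0 (constant volume).
After step 1: P = 1852 kPa (V unchanged).
Step 2 (isobaric): W = PΔV = (1852 kPa)(6.78 − 13.9 L) = -13188 J.
W_total = 0 − 13188 = -13188 J.

W_total ≈ -13.2 kJ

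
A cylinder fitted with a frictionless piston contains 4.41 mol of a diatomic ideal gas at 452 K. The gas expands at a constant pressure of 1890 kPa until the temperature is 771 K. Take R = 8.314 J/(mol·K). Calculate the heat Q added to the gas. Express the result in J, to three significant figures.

Isobaric: W = nRΔT = (4.41)(8.314)(319) = 11696 J.
ΔU = nCᵥΔT with Cᵥ = 5R/2: ΔU = (4.41)(20.79)(319) = 29240 J.
Q = ΔU + W = 29240 + 11696 = 40936 J.

Q ≈ 40900 J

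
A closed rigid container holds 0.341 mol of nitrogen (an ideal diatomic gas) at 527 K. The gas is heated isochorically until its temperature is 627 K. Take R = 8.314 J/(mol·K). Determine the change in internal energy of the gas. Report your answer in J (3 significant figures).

ΔU ≈ 709 J

Constant volume ⇒ W = 0, so Q = ΔU = nCᵥΔT with Cᵥ = 5R/2 = 20.79 J/(mol·K).
ΔU = (0.341)(20.79)(627 − 527) = 708.8 J.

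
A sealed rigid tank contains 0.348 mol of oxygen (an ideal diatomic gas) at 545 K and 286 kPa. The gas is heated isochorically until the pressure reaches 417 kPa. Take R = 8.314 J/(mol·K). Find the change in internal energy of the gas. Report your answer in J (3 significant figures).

ΔU ≈ 1810 J

Constant volume ⇒ W = 0, so Q = ΔU = nCᵥΔT with Cᵥ = 5R/2 = 20.79 J/(mol·K).
At constant V, T₂/T₁ = P₂/P₁ ⇒ ΔT = T₁(P₂/P₁ − 1) = 545·(417/286 − 1) = 249.6 K.
ΔU = (0.348)(20.79)(249.6) = 1806 J.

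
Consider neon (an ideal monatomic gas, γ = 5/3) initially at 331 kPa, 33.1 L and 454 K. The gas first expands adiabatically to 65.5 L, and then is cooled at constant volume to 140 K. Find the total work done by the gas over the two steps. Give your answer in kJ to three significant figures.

Step 1 (adiabatic): W = (P₁V₁ − P₂V₂)/(γ−1) = (10956 − 6951)/0.667 = 6008 J.
Step 2 (isochoric): W = 0 (constant volume).
W_total = 6008 + 0 = 6008 J.

W_total ≈ 6.01 kJ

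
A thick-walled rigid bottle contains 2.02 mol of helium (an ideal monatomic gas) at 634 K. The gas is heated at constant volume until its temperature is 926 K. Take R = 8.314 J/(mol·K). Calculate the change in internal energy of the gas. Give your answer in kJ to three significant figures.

ΔU ≈ 7.36 kJ

Constant volume ⇒ W = 0, so Q = ΔU = nCᵥΔT with Cᵥ = 3R/2 = 12.47 J/(mol·K).
ΔU = (2.02)(12.47)(926 − 634) = 7356 J.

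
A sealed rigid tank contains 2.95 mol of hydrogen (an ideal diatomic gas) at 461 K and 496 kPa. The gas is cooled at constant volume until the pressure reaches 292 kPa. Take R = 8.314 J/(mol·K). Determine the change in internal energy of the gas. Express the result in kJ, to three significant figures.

Constant volume ⇒ W = 0, so Q = ΔU = nCᵥΔT with Cᵥ = 5R/2 = 20.79 J/(mol·K).
At constant V, T₂/T₁ = P₂/P₁ ⇒ ΔT = T₁(P₂/P₁ − 1) = 461·(292/496 − 1) = -189.6 K.
ΔU = (2.95)(20.79)(-189.6) = -11626 J.

ΔU ≈ -11.6 kJ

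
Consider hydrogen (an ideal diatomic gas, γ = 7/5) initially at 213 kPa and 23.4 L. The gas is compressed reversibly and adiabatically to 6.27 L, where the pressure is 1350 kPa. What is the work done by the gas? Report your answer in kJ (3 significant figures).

W ≈ -8.70 kJ

Adiabatic: W = (P₁V₁ − P₂V₂)/(γ − 1) with γ = 7/5.
P₁V₁ = 4984 J, P₂V₂ = 8464 J.
W = (4984 − 8464) / 0.4 = -8701 J.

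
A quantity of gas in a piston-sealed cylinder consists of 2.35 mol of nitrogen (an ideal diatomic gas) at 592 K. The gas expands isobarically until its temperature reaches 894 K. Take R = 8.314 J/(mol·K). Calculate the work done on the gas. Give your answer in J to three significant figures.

W ≈ -5900 J

Isobaric: W = P ΔV = nR ΔT.
W = (2.35)(8.314)(894 − 592) = 5900 J.
Work on gas = −W_by = -5900 J.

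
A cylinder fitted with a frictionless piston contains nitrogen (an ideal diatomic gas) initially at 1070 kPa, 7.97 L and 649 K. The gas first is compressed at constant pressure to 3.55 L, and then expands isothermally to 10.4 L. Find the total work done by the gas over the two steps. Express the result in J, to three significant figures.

W_total ≈ -647 J

Step 1 (isobaric): W = PΔV = (1070 kPa)(3.55 − 7.97 L) = -4729 J.
After step 1: P = 1070 kPa, V = 3.55 L, T = 289.1 K.
Step 2 (isothermal): W = P₁V₁ ln(V₂/V₁) = (3798) ln(10.4/3.55) = 4083 J.
W_total = -4729 + 4083 = -646.6 J.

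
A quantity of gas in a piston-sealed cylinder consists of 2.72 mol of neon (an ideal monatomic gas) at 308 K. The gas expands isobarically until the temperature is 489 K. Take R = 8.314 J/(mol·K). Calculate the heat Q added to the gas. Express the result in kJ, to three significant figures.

Q ≈ 10.2 kJ

Isobaric: W = nRΔT = (2.72)(8.314)(181) = 4093 J.
ΔU = nCᵥΔT with Cᵥ = 3R/2: ΔU = (2.72)(12.47)(181) = 6140 J.
Q = ΔU + W = 6140 + 4093 = 10233 J.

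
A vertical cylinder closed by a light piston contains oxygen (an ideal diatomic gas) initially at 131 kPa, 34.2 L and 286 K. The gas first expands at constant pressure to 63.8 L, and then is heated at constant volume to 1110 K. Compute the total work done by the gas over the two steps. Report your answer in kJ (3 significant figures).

Step 1 (isobaric): W = PΔV = (131 kPa)(63.8 − 34.2 L) = 3878 J.
Step 2 (isochoric): W = 0 (constant volume).
W_total = 3878 + 0 = 3878 J.

W_total ≈ 3.88 kJ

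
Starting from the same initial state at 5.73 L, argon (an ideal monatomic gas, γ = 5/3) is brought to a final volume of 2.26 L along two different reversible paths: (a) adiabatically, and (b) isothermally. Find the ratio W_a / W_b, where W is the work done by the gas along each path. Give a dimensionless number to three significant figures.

Path (a) adiabatic: W = P₁V₁(1 − (V₁/V₂)^(γ−1))/(γ−1) → W_a/(P₁V₁) = -1.289.
Path (b) isothermal: W = P₁V₁ ln(V₂/V₁) → W_b/(P₁V₁) = -0.9304.
W_a / W_b = -1.289 / -0.9304 = 1.386.

W_a / W_b ≈ 1.39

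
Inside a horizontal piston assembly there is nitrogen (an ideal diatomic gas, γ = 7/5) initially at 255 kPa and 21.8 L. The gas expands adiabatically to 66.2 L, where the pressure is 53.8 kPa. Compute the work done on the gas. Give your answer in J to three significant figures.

W ≈ -4990 J

Adiabatic: W = (P₁V₁ − P₂V₂)/(γ − 1) with γ = 7/5.
P₁V₁ = 5559 J, P₂V₂ = 3562 J.
W = (5559 − 3562) / 0.4 = 4994 J.
Work on gas = −W_by = -4994 J.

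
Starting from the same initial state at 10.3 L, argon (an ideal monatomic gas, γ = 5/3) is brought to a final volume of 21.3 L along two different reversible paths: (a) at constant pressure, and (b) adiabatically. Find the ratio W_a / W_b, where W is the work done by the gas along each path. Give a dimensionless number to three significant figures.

Path (a) isobaric: W = P₁(V₂ − V₁) → W_a/(P₁V₁) = 1.068.
Path (b) adiabatic: W = P₁V₁(1 − (V₁/V₂)^(γ−1))/(γ−1) → W_b/(P₁V₁) = 0.5759.
W_a / W_b = 1.068 / 0.5759 = 1.854.

W_a / W_b ≈ 1.85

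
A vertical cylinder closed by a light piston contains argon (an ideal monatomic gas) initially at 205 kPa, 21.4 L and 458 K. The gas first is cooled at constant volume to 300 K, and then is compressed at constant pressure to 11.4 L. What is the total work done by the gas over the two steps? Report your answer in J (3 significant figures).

W_total ≈ -1340 J

Step 1 (isochoric): W = 0 (constant volume).
After step 1: P = 134.3 kPa (V unchanged).
Step 2 (isobaric): W = PΔV = (134.3 kPa)(11.4 − 21.4 L) = -1343 J.
W_total = 0 − 1343 = -1343 J.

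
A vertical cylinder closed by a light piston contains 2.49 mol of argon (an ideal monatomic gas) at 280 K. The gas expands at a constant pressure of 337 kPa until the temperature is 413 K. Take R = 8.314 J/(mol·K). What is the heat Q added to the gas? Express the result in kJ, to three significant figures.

Isobaric: W = nRΔT = (2.49)(8.314)(133) = 2753 J.
ΔU = nCᵥΔT with Cᵥ = 3R/2: ΔU = (2.49)(12.47)(133) = 4130 J.
Q = ΔU + W = 4130 + 2753 = 6883 J.

Q ≈ 6.88 kJ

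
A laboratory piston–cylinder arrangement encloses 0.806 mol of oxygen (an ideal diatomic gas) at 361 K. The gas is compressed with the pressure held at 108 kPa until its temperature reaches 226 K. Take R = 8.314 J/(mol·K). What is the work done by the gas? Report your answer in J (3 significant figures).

Isobaric: W = P ΔV = nR ΔT.
W = (0.806)(8.314)(226 − 361) = -904.6 J.

W ≈ -905 J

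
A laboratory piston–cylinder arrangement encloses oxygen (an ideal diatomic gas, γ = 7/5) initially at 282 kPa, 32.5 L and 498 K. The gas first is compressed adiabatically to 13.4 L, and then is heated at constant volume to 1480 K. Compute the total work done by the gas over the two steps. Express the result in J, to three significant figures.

Step 1 (adiabatic): W = (P₁V₁ − P₂V₂)/(γ−1) = (9165 − 13063)/0.4 = -9745 J.
Step 2 (isochoric): W = 0 (constant volume).
W_total = -9745 + 0 = -9745 J.

W_total ≈ -9750 J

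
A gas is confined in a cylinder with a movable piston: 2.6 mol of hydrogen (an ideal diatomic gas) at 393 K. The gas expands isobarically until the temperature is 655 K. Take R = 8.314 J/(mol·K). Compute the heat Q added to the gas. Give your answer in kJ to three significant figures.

Q ≈ 19.8 kJ

Isobaric: W = nRΔT = (2.6)(8.314)(262) = 5663 J.
ΔU = nCᵥΔT with Cᵥ = 5R/2: ΔU = (2.6)(20.79)(262) = 14159 J.
Q = ΔU + W = 14159 + 5663 = 19822 J.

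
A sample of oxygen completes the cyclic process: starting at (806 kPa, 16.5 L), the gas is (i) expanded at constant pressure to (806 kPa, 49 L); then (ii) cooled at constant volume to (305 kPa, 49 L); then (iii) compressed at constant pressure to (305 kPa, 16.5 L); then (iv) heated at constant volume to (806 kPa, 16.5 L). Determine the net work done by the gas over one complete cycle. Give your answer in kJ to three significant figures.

W_net ≈ 16.3 kJ

Constant-volume legs do no work.
W(i) = (806)(49 − 16.5) = 26195 J; W(iii) = (305)(16.5 − 49) = -9912 J.
W_net = 26195 − 9912 = 16282 J (the clockwise enclosed area).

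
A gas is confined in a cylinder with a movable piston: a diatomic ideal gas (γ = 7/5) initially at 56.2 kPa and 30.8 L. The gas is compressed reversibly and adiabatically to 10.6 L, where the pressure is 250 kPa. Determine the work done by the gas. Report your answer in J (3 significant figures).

W ≈ -2300 J

Adiabatic: W = (P₁V₁ − P₂V₂)/(γ − 1) with γ = 7/5.
P₁V₁ = 1731 J, P₂V₂ = 2650 J.
W = (1731 − 2650) / 0.4 = -2298 J.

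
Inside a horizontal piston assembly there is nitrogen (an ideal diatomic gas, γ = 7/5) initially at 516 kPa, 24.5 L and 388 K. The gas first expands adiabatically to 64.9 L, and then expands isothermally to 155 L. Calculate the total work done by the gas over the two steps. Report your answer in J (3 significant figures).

W_total ≈ 17700 J

Step 1 (adiabatic): W = (P₁V₁ − P₂V₂)/(γ−1) = (12642 − 8562)/0.4 = 10200 J.
After step 1: P = 131.9 kPa, V = 64.9 L, T = 262.8 K.
Step 2 (isothermal): W = P₁V₁ ln(V₂/V₁) = (8562) ln(155/64.9) = 7454 J.
W_total = 10200 + 7454 = 17654 J.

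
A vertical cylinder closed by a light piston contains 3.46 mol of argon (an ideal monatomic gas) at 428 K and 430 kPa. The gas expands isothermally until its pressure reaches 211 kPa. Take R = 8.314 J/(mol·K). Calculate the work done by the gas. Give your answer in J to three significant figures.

W ≈ 8770 J

Isothermal process: W = nRT ln(V₂/V₁) = nRT ln(P₁/P₂).
W = (3.46)(8.314)(428) × ln(430/211)
  = 12312 × ln(2.038) = 12312 × 0.7119
W_by_gas = 8765 J.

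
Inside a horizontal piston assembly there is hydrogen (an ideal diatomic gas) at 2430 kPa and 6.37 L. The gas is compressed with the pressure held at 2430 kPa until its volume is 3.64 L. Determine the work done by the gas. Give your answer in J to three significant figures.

Isobaric: W = P ΔV.
W = (2430 kPa)(3.64 − 6.37 L) = (2430)(-2.73) = -6634 J.

W ≈ -6630 J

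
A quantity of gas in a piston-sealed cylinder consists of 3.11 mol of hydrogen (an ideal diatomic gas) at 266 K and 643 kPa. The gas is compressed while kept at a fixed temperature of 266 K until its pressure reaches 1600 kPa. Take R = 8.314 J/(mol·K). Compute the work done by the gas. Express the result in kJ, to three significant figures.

W ≈ -6.27 kJ

Isothermal process: W = nRT ln(V₂/V₁) = nRT ln(P₁/P₂).
W = (3.11)(8.314)(266) × ln(643/1600)
  = 6878 × ln(0.4019) = 6878 × -0.9116
W_by_gas = -6270 J.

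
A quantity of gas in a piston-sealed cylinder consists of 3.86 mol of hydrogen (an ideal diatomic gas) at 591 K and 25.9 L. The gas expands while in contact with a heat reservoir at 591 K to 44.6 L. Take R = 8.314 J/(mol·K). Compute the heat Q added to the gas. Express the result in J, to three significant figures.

Q ≈ 10300 J

Isothermal ⇒ ΔU = 0, so Q = W = nRT ln(V₂/V₁).
Q = (3.86)(8.314)(591) ln(44.6/25.9) = 18966 × 0.5435 = 10308 J.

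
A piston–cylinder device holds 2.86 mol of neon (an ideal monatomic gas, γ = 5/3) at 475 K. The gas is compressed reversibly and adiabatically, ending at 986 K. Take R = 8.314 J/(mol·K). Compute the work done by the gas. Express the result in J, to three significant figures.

W ≈ -18200 J

Adiabatic ⇒ Q = 0, so W_by = −ΔU = nCᵥ(T₁ − T₂).
Cᵥ = 3R/2 = 12.47 J/(mol·K).
W = (2.86)(12.47)(475 − 986) = -18226 J.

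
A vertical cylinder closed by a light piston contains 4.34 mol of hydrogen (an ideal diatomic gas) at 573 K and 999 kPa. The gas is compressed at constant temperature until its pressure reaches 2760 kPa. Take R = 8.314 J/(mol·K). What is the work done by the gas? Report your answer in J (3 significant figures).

Isothermal process: W = nRT ln(V₂/V₁) = nRT ln(P₁/P₂).
W = (4.34)(8.314)(573) × ln(999/2760)
  = 20675 × ln(0.362) = 20675 × -1.016
W_by_gas = -21011 J.

W ≈ -21000 J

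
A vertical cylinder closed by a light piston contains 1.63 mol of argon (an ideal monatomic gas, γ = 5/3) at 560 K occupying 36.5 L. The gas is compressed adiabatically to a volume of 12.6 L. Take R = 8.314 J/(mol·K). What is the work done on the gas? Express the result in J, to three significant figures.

Adiabatic: TV^(γ−1) = const with γ = 5/3.
T₂ = T₁ (V₁/V₂)^(γ−1) = 560 × (36.5/12.6)^0.667 = 560 × 2.032 = 1138 K.
W_by = nCᵥ(T₁ − T₂) = (1.63)(12.47)(560 − 1138) = -11749 J.
Work on gas = −W_by = 11749 J.

W ≈ 11700 J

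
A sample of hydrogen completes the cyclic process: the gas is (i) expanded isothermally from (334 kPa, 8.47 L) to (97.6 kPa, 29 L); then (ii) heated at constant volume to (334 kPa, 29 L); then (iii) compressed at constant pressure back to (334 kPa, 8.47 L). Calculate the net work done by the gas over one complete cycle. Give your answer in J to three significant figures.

W_net ≈ -3380 J

Leg (i): W = PᵢVᵢ ln(V_f/Vᵢ) = (2829) ln(29/8.47) = 3482 J.
Leg (ii): W = 0.
Leg (iii): W = PΔV = (334)(8.47 − 29) = -6857 J.
W_net = 3482 − 6857 = -3375 J.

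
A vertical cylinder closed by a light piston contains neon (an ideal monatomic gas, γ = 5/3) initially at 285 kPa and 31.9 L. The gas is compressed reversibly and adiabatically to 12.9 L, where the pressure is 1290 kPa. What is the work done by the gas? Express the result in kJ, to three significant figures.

W ≈ -11.3 kJ

Adiabatic: W = (P₁V₁ − P₂V₂)/(γ − 1) with γ = 5/3.
P₁V₁ = 9092 J, P₂V₂ = 16641 J.
W = (9092 − 16641) / 0.6667 = -11324 J.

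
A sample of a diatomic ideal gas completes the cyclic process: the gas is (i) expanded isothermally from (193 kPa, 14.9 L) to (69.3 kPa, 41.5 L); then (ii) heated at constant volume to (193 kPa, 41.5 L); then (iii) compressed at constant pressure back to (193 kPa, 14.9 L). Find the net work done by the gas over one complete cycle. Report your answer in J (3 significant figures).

W_net ≈ -2190 J

Leg (i): W = PᵢVᵢ ln(V_f/Vᵢ) = (2876) ln(41.5/14.9) = 2946 J.
Leg (ii): W = 0.
Leg (iii): W = PΔV = (193)(14.9 − 41.5) = -5134 J.
W_net = 2946 − 5134 = -2188 J.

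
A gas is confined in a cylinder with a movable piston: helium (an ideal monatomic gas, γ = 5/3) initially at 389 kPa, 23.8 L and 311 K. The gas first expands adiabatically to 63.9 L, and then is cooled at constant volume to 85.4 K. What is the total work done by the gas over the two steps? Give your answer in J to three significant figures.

Step 1 (adiabatic): W = (P₁V₁ − P₂V₂)/(γ−1) = (9258 − 4793)/0.667 = 6698 J.
Step 2 (isochoric): W = 0 (constant volume).
W_total = 6698 + 0 = 6698 J.

W_total ≈ 6700 J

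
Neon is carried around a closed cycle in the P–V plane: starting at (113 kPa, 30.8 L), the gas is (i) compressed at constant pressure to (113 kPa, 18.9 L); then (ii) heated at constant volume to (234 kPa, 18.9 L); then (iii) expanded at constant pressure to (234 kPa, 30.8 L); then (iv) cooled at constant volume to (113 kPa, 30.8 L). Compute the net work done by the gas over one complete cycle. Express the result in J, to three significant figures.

W_net ≈ 1440 J

Constant-volume legs do no work.
W(i) = (113)(18.9 − 30.8) = -1345 J; W(iii) = (234)(30.8 − 18.9) = 2785 J.
W_net = -1345 + 2785 = 1440 J (the clockwise enclosed area).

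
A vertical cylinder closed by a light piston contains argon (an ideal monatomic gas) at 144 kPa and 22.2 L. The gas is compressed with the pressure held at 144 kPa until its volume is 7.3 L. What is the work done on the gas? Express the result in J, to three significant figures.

Isobaric: W = P ΔV.
W = (144 kPa)(7.3 − 22.2 L) = (144)(-14.9) = -2146 J.
Work on gas = −W_by = 2146 J.

W ≈ 2150 J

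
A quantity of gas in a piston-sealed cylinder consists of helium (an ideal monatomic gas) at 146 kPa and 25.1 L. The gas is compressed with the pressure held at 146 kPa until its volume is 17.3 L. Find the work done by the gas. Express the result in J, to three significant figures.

Isobaric: W = P ΔV.
W = (146 kPa)(17.3 − 25.1 L) = (146)(-7.8) = -1139 J.

W ≈ -1140 J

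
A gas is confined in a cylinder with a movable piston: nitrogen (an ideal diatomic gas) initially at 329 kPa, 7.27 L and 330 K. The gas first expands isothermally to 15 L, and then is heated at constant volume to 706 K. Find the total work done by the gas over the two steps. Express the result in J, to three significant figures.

W_total ≈ 1730 J

Step 1 (isothermal): W = P₁V₁ ln(V₂/V₁) = (2392) ln(15/7.27) = 1732 J.
Step 2 (isochoric): W = 0 (constant volume).
W_total = 1732 + 0 = 1732 J.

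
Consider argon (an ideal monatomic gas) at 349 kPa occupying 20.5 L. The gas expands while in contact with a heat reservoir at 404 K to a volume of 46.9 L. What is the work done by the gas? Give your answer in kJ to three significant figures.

Isothermal: W = nRT ln(V₂/V₁) = P₁V₁ ln(V₂/V₁).
P₁V₁ = (349 kPa)(20.5 L) = 7154 J.
W = 7154 × ln(46.9/20.5) = 7154 × 0.8276
W_by_gas = 5921 J.

W ≈ 5.92 kJ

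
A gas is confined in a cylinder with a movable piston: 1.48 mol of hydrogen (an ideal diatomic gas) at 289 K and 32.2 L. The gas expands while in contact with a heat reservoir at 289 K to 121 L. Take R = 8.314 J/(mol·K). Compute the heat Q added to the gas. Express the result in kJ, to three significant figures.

Isothermal ⇒ ΔU = 0, so Q = W = nRT ln(V₂/V₁).
Q = (1.48)(8.314)(289) ln(121/32.2) = 3556 × 1.324 = 4708 J.

Q ≈ 4.71 kJ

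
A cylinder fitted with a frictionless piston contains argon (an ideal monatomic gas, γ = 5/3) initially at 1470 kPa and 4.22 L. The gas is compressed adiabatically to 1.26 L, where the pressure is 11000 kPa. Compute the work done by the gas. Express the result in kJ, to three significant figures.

W ≈ -11.5 kJ

Adiabatic: W = (P₁V₁ − P₂V₂)/(γ − 1) with γ = 5/3.
P₁V₁ = 6203 J, P₂V₂ = 13860 J.
W = (6203 − 13860) / 0.6667 = -11485 J.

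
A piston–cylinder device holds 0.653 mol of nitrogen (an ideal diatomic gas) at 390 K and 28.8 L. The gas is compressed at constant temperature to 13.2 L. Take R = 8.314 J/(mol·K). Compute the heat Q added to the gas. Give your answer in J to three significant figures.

Q ≈ -1650 J

Isothermal ⇒ ΔU = 0, so Q = W = nRT ln(V₂/V₁).
Q = (0.653)(8.314)(390) ln(13.2/28.8) = 2117 × -0.7802 = -1652 J.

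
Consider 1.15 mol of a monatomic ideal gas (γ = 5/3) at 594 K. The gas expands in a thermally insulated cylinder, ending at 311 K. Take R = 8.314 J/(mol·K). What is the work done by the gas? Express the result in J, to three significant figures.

Adiabatic ⇒ Q = 0, so W_by = −ΔU = nCᵥ(T₁ − T₂).
Cᵥ = 3R/2 = 12.47 J/(mol·K).
W = (1.15)(12.47)(594 − 311) = 4059 J.

W ≈ 4060 J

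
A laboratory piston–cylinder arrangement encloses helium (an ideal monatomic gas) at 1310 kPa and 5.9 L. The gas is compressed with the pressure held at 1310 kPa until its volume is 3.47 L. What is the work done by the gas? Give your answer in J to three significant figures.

W ≈ -3180 J

Isobaric: W = P ΔV.
W = (1310 kPa)(3.47 − 5.9 L) = (1310)(-2.43) = -3183 J.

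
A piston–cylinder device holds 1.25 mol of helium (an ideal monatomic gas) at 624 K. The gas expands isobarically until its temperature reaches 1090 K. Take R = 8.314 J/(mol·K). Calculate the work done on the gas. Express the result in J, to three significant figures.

Isobaric: W = P ΔV = nR ΔT.
W = (1.25)(8.314)(1090 − 624) = 4843 J.
Work on gas = −W_by = -4843 J.

W ≈ -4840 J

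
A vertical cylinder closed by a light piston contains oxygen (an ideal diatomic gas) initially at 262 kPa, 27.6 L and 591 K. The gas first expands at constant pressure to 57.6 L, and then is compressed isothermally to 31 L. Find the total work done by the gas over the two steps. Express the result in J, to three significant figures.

Step 1 (isobaric): W = PΔV = (262 kPa)(57.6 − 27.6 L) = 7860 J.
After step 1: P = 262 kPa, V = 57.6 L, T = 1233 K.
Step 2 (isothermal): W = P₁V₁ ln(V₂/V₁) = (15091) ln(31/57.6) = -9350 J.
W_total = 7860 − 9350 = -1490 J.

W_total ≈ -1490 J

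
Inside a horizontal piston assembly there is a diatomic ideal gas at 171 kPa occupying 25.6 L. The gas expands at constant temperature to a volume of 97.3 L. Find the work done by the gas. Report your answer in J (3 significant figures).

W ≈ 5850 J

Isothermal: W = nRT ln(V₂/V₁) = P₁V₁ ln(V₂/V₁).
P₁V₁ = (171 kPa)(25.6 L) = 4378 J.
W = 4378 × ln(97.3/25.6) = 4378 × 1.335
W_by_gas = 5845 J.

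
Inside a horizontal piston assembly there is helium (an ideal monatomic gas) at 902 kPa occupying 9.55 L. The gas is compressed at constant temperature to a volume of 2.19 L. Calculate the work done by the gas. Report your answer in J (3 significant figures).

Isothermal: W = nRT ln(V₂/V₁) = P₁V₁ ln(V₂/V₁).
P₁V₁ = (902 kPa)(9.55 L) = 8614 J.
W = 8614 × ln(2.19/9.55) = 8614 × -1.473
W_by_gas = -12685 J.

W ≈ -12700 J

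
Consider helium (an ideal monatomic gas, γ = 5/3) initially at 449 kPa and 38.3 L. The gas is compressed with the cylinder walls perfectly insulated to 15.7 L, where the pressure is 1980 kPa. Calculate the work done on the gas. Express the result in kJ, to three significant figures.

Adiabatic: W = (P₁V₁ − P₂V₂)/(γ − 1) with γ = 5/3.
P₁V₁ = 17197 J, P₂V₂ = 31086 J.
W = (17197 − 31086) / 0.6667 = -20834 J.
Work on gas = −W_by = 20834 J.

W ≈ 20.8 kJ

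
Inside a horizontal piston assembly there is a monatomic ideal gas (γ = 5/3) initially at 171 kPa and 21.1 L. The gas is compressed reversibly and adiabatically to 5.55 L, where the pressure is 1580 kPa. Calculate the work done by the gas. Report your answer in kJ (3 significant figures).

Adiabatic: W = (P₁V₁ − P₂V₂)/(γ − 1) with γ = 5/3.
P₁V₁ = 3608 J, P₂V₂ = 8769 J.
W = (3608 − 8769) / 0.6667 = -7741 J.

W ≈ -7.74 kJ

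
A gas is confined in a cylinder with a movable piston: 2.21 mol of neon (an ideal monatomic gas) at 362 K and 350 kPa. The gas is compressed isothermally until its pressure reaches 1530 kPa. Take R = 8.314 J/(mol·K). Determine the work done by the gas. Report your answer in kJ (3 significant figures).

W ≈ -9.81 kJ

Isothermal process: W = nRT ln(V₂/V₁) = nRT ln(P₁/P₂).
W = (2.21)(8.314)(362) × ln(350/1530)
  = 6651 × ln(0.2288) = 6651 × -1.475
W_by_gas = -9811 J.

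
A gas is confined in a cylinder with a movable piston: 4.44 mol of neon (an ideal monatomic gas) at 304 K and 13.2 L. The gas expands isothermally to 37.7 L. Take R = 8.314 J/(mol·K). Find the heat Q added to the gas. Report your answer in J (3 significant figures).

Isothermal ⇒ ΔU = 0, so Q = W = nRT ln(V₂/V₁).
Q = (4.44)(8.314)(304) ln(37.7/13.2) = 11222 × 1.049 = 11777 J.

Q ≈ 11800 J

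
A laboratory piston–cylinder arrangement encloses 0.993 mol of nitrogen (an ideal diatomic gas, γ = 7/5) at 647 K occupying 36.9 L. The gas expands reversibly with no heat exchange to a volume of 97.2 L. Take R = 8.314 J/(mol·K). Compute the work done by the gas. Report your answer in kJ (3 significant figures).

Adiabatic: TV^(γ−1) = const with γ = 7/5.
T₂ = T₁ (V₁/V₂)^(γ−1) = 647 × (36.9/97.2)^0.4 = 647 × 0.6788 = 439.2 K.
W_by = nCᵥ(T₁ − T₂) = (0.993)(20.79)(647 − 439.2) = 4289 J.

W ≈ 4.29 kJ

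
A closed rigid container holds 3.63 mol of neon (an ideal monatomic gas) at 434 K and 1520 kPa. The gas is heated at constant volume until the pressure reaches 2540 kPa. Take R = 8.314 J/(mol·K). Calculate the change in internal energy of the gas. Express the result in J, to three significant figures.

Constant volume ⇒ W = 0, so Q = ΔU = nCᵥΔT with Cᵥ = 3R/2 = 12.47 J/(mol·K).
At constant V, T₂/T₁ = P₂/P₁ ⇒ ΔT = T₁(P₂/P₁ − 1) = 434·(2540/1520 − 1) = 291.2 K.
ΔU = (3.63)(12.47)(291.2) = 13184 J.

ΔU ≈ 13200 J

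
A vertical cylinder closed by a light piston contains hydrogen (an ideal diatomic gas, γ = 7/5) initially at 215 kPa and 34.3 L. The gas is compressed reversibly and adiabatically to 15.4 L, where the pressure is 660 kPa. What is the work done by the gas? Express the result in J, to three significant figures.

W ≈ -6970 J

Adiabatic: W = (P₁V₁ − P₂V₂)/(γ − 1) with γ = 7/5.
P₁V₁ = 7374 J, P₂V₂ = 10164 J.
W = (7374 − 10164) / 0.4 = -6974 J.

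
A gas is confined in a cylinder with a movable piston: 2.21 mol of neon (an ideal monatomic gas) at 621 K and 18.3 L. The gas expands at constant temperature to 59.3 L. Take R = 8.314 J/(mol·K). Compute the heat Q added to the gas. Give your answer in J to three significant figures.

Isothermal ⇒ ΔU = 0, so Q = W = nRT ln(V₂/V₁).
Q = (2.21)(8.314)(621) ln(59.3/18.3) = 11410 × 1.176 = 13415 J.

Q ≈ 13400 J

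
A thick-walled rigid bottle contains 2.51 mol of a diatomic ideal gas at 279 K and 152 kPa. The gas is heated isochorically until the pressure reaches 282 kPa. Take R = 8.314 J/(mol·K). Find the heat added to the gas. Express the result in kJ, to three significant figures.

Q ≈ 12.4 kJ

Constant volume ⇒ W = 0, so Q = ΔU = nCᵥΔT with Cᵥ = 5R/2 = 20.79 J/(mol·K).
At constant V, T₂/T₁ = P₂/P₁ ⇒ ΔT = T₁(P₂/P₁ − 1) = 279·(282/152 − 1) = 238.6 K.
ΔU = (2.51)(20.79)(238.6) = 12449 J.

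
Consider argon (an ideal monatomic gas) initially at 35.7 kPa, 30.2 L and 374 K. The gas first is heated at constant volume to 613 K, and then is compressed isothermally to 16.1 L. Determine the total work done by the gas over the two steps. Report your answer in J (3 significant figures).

W_total ≈ -1110 J

Step 1 (isochoric): W = 0 (constant volume).
After step 1: P = 58.51 kPa (V unchanged).
Step 2 (isothermal): W = P₁V₁ ln(V₂/V₁) = (1767) ln(16.1/30.2) = -1112 J.
W_total = 0 − 1112 = -1112 J.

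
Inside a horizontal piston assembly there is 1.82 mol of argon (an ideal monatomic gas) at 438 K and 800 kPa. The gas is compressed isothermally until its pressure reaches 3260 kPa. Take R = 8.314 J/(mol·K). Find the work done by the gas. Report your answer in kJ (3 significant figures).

W ≈ -9.31 kJ

Isothermal process: W = nRT ln(V₂/V₁) = nRT ln(P₁/P₂).
W = (1.82)(8.314)(438) × ln(800/3260)
  = 6628 × ln(0.2454) = 6628 × -1.405
W_by_gas = -9311 J.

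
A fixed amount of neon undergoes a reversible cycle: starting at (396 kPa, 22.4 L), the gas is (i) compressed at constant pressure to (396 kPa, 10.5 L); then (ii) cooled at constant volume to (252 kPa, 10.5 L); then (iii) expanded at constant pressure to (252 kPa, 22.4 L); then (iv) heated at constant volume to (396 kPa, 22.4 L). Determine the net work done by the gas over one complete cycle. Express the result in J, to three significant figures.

Constant-volume legs do no work.
W(i) = (396)(10.5 − 22.4) = -4712 J; W(iii) = (252)(22.4 − 10.5) = 2999 J.
W_net = -4712 + 2999 = -1714 J (the counter-clockwise enclosed area).

W_net ≈ -1710 J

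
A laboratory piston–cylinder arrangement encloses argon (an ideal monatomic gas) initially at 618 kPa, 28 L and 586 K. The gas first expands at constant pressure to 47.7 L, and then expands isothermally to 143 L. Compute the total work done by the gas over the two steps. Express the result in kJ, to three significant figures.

Step 1 (isobaric): W = PΔV = (618 kPa)(47.7 − 28 L) = 12175 J.
After step 1: P = 618 kPa, V = 47.7 L, T = 998.3 K.
Step 2 (isothermal): W = P₁V₁ ln(V₂/V₁) = (29479) ln(143/47.7) = 32365 J.
W_total = 12175 + 32365 = 44540 J.

W_total ≈ 44.5 kJ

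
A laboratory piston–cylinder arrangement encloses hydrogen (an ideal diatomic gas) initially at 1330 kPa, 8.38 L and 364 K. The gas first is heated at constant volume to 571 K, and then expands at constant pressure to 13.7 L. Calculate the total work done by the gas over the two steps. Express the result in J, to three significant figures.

W_total ≈ 11100 J

Step 1 (isochoric): W = 0 (constant volume).
After step 1: P = 2086 kPa (V unchanged).
Step 2 (isobaric): W = PΔV = (2086 kPa)(13.7 − 8.38 L) = 11099 J.
W_total = 0 + 11099 = 11099 J.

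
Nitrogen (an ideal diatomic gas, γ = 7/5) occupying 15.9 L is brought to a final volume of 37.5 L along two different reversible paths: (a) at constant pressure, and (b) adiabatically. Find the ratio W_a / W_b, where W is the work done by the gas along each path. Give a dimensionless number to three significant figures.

W_a / W_b ≈ 1.87

Path (a) isobaric: W = P₁(V₂ − V₁) → W_a/(P₁V₁) = 1.358.
Path (b) adiabatic: W = P₁V₁(1 − (V₁/V₂)^(γ−1))/(γ−1) → W_b/(P₁V₁) = 0.7263.
W_a / W_b = 1.358 / 0.7263 = 1.87.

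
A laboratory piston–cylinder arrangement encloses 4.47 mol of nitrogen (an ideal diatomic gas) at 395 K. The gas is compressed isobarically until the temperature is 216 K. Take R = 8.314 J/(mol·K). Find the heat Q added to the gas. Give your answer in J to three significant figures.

Q ≈ -23300 J

Isobaric: W = nRΔT = (4.47)(8.314)(-179) = -6652 J.
ΔU = nCᵥΔT with Cᵥ = 5R/2: ΔU = (4.47)(20.79)(-179) = -16631 J.
Q = ΔU + W = -16631 − 6652 = -23283 J.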